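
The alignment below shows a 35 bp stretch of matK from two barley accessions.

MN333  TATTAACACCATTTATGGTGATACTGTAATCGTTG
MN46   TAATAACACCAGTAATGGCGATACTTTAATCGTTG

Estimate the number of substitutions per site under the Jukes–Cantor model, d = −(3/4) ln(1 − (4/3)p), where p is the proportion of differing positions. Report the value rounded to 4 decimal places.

Differing sites — 3:T/A; 12:T/G; 14:T/A; 19:T/C; 26:G/T.
p = 5/35 = 0.142857.
d = −0.75 · ln(1 − (4/3)·0.142857) = −0.75 · ln(0.809524) = −0.75 · (-0.211309) = 0.1585.

0.1585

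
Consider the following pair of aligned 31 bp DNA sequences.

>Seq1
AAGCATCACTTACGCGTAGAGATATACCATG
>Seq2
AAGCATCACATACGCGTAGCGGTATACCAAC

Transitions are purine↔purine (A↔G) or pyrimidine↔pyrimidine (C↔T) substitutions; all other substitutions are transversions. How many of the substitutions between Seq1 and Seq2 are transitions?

The sequences differ at positions 10 (T/A, transversion), 20 (A/C, transversion), 22 (A/G, transition), 30 (T/A, transversion), 31 (G/C, transversion).
Of the 5 differences, 1 transition and 4 transversions, so the answer is 1.

1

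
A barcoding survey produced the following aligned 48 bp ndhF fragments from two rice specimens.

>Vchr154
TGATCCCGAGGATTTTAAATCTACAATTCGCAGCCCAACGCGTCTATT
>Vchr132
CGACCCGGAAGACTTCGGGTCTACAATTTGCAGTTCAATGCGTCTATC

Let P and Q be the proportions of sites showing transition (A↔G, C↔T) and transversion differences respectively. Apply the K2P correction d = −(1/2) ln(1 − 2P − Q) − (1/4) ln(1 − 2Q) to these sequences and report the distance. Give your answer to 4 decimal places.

Mismatches occur at site 1 (T→C, transition), site 4 (T→C, transition), site 7 (C→G, transversion), site 10 (G→A, transition), site 13 (T→C, transition), site 16 (T→C, transition), site 17 (A→G, transition), site 18 (A→G, transition), site 19 (A→G, transition), site 29 (C→T, transition), site 34 (C→T, transition), site 35 (C→T, transition), site 39 (C→T, transition), site 48 (T→C, transition).
Of the 14 differences, 13 transitions and 1 transversion over 48 sites: P = 13/48 = 0.270833, Q = 1/48 = 0.020833.
d = −0.5·ln(0.437501) − 0.25·ln(0.958334) = −0.5·(-0.826676) − 0.25·(-0.042559) = 0.4240.

0.4240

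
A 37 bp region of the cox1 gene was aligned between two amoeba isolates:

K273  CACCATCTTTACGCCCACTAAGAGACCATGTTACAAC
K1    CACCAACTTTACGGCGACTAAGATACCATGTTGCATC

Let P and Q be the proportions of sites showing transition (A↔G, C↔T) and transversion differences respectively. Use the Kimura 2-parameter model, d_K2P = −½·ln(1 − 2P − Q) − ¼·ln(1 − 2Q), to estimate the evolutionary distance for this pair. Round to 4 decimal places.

Mismatches occur at site 6 (T/A, transversion), site 14 (C/G, transversion), site 16 (C/G, transversion), site 24 (G/T, transversion), site 33 (A/G, transition), site 36 (A/T, transversion).
Of the 6 differences, 1 transition and 5 transversions over 37 sites: P = 1/37 = 0.027027, Q = 5/37 = 0.135135.
d = −0.5·ln(0.810811) − 0.25·ln(0.729730) = −0.5·(-0.209720) − 0.25·(-0.315081) = 0.1836.

0.1836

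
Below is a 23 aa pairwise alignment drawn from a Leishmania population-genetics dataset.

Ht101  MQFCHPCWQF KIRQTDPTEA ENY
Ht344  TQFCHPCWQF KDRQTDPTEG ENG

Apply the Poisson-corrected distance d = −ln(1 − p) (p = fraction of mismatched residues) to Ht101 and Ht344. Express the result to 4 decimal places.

The sequences differ at positions 1 (M/T), 12 (I/D), 20 (A/G), 23 (Y/G).
p = 4/23 = 0.173913.
d = −ln(1 − 0.173913) = −ln(0.826087) = 0.1911.

0.1911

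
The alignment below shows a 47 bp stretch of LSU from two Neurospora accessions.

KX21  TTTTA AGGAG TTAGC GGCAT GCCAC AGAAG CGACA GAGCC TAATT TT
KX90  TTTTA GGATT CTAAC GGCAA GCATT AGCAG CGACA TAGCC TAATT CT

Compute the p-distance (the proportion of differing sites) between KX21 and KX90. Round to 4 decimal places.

0.2766

Differing sites — 6:A/G; 8:G/A; 9:A/T; 10:G/T; 11:T/C; 14:G/A; 20:T/A; 23:C/A; 24:A/T; 25:C/T; 28:A/C; 36:G/T; 46:T/C.
There are 13 differences over 47 sites, so p = 13/47 = 0.2766.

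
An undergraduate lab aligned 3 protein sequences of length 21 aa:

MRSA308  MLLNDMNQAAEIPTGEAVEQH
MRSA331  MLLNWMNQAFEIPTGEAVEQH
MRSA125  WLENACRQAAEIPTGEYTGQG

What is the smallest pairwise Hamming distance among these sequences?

Pairwise Hamming distances:
  MRSA308 vs MRSA331: 2
  MRSA308 vs MRSA125: 9
  MRSA331 vs MRSA125: 10
The smallest is 2, between MRSA308 and MRSA331.

2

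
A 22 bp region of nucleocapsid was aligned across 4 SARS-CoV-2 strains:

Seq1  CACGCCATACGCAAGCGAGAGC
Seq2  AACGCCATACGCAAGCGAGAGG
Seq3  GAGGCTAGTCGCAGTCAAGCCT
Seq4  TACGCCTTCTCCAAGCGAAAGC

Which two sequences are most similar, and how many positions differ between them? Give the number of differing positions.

2

Pairwise Hamming distances:
  Seq1 vs Seq2: 2
  Seq1 vs Seq3: 11
  Seq1 vs Seq4: 6
  Seq2 vs Seq3: 11
  Seq2 vs Seq4: 7
  Seq3 vs Seq4: 15
The smallest is 2, between Seq1 and Seq2.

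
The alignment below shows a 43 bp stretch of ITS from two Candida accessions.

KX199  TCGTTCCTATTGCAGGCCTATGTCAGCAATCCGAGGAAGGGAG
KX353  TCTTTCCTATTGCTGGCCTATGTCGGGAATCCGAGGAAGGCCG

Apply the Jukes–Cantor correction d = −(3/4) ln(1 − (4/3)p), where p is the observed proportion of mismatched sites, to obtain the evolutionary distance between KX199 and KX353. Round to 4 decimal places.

Differing sites — 3:G/T; 14:A/T; 25:A/G; 27:C/G; 41:G/C; 42:A/C.
p = 6/43 = 0.139535.
d = −0.75 · ln(1 − (4/3)·0.139535) = −0.75 · ln(0.813953) = −0.75 · (-0.205853) = 0.1544.

0.1544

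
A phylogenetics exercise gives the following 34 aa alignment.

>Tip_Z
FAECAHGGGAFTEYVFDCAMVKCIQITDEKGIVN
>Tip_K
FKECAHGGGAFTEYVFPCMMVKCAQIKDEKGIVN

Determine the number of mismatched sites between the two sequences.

The sequences differ at positions 2 (A/K), 17 (D/P), 19 (A/M), 24 (I/A), 27 (T/K).
That gives 5 mismatches out of 34 aligned sites, so the Hamming distance is 5.

5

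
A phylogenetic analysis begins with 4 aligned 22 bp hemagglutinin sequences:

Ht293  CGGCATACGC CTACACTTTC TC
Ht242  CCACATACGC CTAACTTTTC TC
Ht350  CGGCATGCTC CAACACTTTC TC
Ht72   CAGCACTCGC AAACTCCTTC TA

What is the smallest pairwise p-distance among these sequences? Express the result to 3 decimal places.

Pairwise Hamming distances:
  Ht293 vs Ht242: 5
  Ht293 vs Ht350: 3
  Ht293 vs Ht72: 8
  Ht242 vs Ht350: 8
  Ht242 vs Ht72: 11
  Ht350 vs Ht72: 8
The smallest is 3 mismatches, between Ht293 and Ht350; p = 3/22 = 0.136.

0.136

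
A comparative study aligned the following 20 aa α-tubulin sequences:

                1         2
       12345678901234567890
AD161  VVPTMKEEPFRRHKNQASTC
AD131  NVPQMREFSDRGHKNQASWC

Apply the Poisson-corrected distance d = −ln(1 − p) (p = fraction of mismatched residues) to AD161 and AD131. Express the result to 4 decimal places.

Mismatches occur at site 1 (V→N), site 4 (T→Q), site 6 (K→R), site 8 (E→F), site 9 (P→S), site 10 (F→D), site 12 (R→G), site 19 (T→W).
p = 8/20 = 0.400000.
d = −ln(1 − 0.400000) = −ln(0.600000) = 0.5108.

0.5108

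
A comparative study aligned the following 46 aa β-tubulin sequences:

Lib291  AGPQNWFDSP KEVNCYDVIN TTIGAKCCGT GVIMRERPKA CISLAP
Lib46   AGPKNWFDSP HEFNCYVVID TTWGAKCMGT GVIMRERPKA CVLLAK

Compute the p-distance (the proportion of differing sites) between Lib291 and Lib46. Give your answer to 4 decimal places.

Differing sites — 4:Q/K; 11:K/H; 13:V/F; 17:D/V; 20:N/D; 23:I/W; 28:C/M; 42:I/V; 43:S/L; 46:P/K.
There are 10 differences over 46 sites, so p = 10/46 = 0.2174.

0.2174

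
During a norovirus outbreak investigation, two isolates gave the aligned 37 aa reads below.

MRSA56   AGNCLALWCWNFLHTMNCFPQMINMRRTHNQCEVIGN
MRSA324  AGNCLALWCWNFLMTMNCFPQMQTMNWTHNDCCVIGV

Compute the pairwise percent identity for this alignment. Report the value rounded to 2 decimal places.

78.38%

Differing sites — 14:H/M; 23:I/Q; 24:N/T; 26:R/N; 27:R/W; 31:Q/D; 33:E/C; 37:N/V.
29 of the 37 sites match, so the percent identity is 29/37 × 100 = 78.38%.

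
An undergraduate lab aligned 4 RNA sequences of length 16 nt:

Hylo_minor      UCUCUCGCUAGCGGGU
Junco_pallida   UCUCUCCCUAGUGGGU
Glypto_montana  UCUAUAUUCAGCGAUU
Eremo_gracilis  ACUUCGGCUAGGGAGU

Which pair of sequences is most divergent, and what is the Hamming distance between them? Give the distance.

9

Pairwise Hamming distances:
  Hylo_minor vs Junco_pallida: 2
  Hylo_minor vs Glypto_montana: 7
  Hylo_minor vs Eremo_gracilis: 6
  Junco_pallida vs Glypto_montana: 8
  Junco_pallida vs Eremo_gracilis: 7
  Glypto_montana vs Eremo_gracilis: 9
The largest is 9, between Glypto_montana and Eremo_gracilis.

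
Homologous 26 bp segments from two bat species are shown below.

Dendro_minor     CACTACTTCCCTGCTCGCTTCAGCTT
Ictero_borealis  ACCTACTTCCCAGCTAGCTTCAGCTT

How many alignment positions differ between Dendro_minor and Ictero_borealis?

4

Differing sites — 1:C/A; 2:A/C; 12:T/A; 16:C/A.
That gives 4 mismatches out of 26 aligned sites, so the Hamming distance is 4.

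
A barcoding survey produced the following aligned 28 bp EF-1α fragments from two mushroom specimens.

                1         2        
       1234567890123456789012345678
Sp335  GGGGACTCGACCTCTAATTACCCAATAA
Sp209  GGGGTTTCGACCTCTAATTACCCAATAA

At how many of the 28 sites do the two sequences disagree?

2

Differing sites — 5:A/T; 6:C/T.
That gives 2 mismatches out of 28 aligned sites, so the Hamming distance is 2.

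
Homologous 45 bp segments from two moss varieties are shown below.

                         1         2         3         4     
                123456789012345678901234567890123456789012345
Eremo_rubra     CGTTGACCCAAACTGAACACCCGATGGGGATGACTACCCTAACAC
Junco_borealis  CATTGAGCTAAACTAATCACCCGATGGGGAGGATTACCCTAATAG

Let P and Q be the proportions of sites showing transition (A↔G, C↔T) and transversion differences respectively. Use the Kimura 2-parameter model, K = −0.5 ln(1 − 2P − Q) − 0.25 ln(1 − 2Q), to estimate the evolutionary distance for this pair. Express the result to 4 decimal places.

0.2353

The sequences differ at positions 2 (G/A, transition), 7 (C/G, transversion), 9 (C/T, transition), 15 (G/A, transition), 17 (A/T, transversion), 31 (T/G, transversion), 34 (C/T, transition), 43 (C/T, transition), 45 (C/G, transversion).
Of the 9 differences, 5 transitions and 4 transversions over 45 sites: P = 5/45 = 0.111111, Q = 4/45 = 0.088889.
d = −0.5·ln(0.688889) − 0.25·ln(0.822222) = −0.5·(-0.372675) − 0.25·(-0.195745) = 0.2353.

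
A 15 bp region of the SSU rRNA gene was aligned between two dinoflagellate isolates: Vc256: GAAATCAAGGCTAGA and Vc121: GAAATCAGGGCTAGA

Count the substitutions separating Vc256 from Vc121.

A single mismatch occurs at site 8 (A↔G).
That gives 1 mismatch out of 15 aligned sites, so the Hamming distance is 1.

1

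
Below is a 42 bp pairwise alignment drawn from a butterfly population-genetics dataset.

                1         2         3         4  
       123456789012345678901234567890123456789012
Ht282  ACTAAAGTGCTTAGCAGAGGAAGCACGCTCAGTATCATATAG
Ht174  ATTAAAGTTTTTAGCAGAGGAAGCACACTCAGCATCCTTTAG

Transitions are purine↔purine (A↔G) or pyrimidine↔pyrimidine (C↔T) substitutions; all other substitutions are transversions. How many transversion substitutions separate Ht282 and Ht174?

3

Mismatches occur at site 2 (C→T, transition), site 9 (G→T, transversion), site 10 (C→T, transition), site 27 (G→A, transition), site 33 (T→C, transition), site 37 (A→C, transversion), site 39 (A→T, transversion).
Of the 7 differences, 4 transitions and 3 transversions, so the answer is 3.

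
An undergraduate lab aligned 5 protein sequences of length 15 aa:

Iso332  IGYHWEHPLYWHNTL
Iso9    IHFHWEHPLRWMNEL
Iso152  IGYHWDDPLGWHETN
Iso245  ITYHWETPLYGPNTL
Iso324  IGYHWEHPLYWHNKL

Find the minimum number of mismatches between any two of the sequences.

1

Pairwise Hamming distances:
  Iso332 vs Iso9: 5
  Iso332 vs Iso152: 5
  Iso332 vs Iso245: 4
  Iso332 vs Iso324: 1
  Iso9 vs Iso152: 9
  Iso9 vs Iso245: 7
  Iso9 vs Iso324: 5
  Iso152 vs Iso245: 8
  Iso152 vs Iso324: 6
  Iso245 vs Iso324: 5
The smallest is 1, between Iso332 and Iso324.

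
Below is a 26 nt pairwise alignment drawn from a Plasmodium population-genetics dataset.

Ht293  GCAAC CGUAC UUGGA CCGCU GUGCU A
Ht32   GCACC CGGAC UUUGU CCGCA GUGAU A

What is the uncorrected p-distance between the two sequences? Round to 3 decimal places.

Mismatches occur at site 4 (A/C), site 8 (U/G), site 13 (G/U), site 15 (A/U), site 20 (U/A), site 24 (C/A).
There are 6 differences over 26 sites, so p = 6/26 = 0.231.

0.231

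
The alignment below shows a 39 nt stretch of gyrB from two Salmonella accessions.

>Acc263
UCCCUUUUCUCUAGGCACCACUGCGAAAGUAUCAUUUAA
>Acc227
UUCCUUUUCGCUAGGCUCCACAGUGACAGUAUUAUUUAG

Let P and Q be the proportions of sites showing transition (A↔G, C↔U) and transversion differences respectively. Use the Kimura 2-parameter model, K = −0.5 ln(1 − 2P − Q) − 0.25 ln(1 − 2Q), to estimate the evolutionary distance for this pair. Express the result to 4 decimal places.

The sequences differ at positions 2 (C/U, transition), 10 (U/G, transversion), 17 (A/U, transversion), 22 (U/A, transversion), 24 (C/U, transition), 27 (A/C, transversion), 33 (C/U, transition), 39 (A/G, transition).
Of the 8 differences, 4 transitions and 4 transversions over 39 sites: P = 4/39 = 0.102564, Q = 4/39 = 0.102564.
d = −0.5·ln(0.692308) − 0.25·ln(0.794872) = −0.5·(-0.367724) − 0.25·(-0.229574) = 0.2413.

0.2413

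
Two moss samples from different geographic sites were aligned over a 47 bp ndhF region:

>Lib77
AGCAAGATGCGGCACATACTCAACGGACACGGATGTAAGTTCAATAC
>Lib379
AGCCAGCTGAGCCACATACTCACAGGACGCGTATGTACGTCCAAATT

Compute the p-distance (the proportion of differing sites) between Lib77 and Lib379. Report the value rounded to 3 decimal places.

0.277

Differing sites — 4:A/C; 7:A/C; 10:C/A; 12:G/C; 23:A/C; 24:C/A; 29:A/G; 32:G/T; 38:A/C; 41:T/C; 45:T/A; 46:A/T; 47:C/T.
There are 13 differences over 47 sites, so p = 13/47 = 0.277.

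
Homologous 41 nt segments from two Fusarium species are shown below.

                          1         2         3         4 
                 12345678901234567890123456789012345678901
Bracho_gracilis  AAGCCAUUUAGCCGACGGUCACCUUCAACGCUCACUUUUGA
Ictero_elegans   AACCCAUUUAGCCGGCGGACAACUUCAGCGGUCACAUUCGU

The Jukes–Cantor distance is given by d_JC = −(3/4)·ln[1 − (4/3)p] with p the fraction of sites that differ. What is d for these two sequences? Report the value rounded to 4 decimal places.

0.2597

Differing sites — 3:G/C; 15:A/G; 19:U/A; 22:C/A; 28:A/G; 31:C/G; 36:U/A; 39:U/C; 41:A/U.
p = 9/41 = 0.219512.
d = −0.75 · ln(1 − (4/3)·0.219512) = −0.75 · ln(0.707317) = −0.75 · (-0.346276) = 0.2597.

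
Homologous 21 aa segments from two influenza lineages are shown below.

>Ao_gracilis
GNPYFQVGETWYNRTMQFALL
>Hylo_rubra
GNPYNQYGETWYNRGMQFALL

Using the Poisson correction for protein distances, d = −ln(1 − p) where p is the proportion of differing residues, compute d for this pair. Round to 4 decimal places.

0.1542

The sequences differ at positions 5 (F/N), 7 (V/Y), 15 (T/G).
p = 3/21 = 0.142857.
d = −ln(1 − 0.142857) = −ln(0.857143) = 0.1542.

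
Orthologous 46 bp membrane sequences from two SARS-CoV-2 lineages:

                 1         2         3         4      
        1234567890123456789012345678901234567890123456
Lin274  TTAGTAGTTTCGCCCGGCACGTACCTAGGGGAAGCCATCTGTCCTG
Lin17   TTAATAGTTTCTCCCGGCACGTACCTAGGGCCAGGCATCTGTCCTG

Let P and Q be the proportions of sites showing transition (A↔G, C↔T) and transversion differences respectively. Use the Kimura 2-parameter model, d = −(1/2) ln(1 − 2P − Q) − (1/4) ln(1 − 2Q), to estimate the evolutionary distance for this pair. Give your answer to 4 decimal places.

0.1176

Mismatches occur at site 4 (G/A, transition), site 12 (G/T, transversion), site 31 (G/C, transversion), site 32 (A/C, transversion), site 35 (C/G, transversion).
Of the 5 differences, 1 transition and 4 transversions over 46 sites: P = 1/46 = 0.021739, Q = 4/46 = 0.086957.
d = −0.5·ln(0.869565) − 0.25·ln(0.826086) = −0.5·(-0.139762) − 0.25·(-0.191056) = 0.1176.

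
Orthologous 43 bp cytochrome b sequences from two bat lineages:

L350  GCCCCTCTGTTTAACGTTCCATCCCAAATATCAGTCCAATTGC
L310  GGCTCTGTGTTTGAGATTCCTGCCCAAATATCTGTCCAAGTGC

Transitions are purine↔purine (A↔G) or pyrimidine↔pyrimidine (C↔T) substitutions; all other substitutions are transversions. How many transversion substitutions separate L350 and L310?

7

The sequences differ at positions 2 (C/G, transversion), 4 (C/T, transition), 7 (C/G, transversion), 13 (A/G, transition), 15 (C/G, transversion), 16 (G/A, transition), 21 (A/T, transversion), 22 (T/G, transversion), 33 (A/T, transversion), 40 (T/G, transversion).
Of the 10 differences, 3 transitions and 7 transversions, so the answer is 7.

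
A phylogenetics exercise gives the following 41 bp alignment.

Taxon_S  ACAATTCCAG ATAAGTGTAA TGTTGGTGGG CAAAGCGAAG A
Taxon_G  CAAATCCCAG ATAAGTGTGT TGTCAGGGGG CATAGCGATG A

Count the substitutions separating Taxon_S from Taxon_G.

The sequences differ at positions 1 (A/C), 2 (C/A), 6 (T/C), 19 (A/G), 20 (A/T), 24 (T/C), 25 (G/A), 27 (T/G), 33 (A/T), 39 (A/T).
That gives 10 mismatches out of 41 aligned sites, so the Hamming distance is 10.

10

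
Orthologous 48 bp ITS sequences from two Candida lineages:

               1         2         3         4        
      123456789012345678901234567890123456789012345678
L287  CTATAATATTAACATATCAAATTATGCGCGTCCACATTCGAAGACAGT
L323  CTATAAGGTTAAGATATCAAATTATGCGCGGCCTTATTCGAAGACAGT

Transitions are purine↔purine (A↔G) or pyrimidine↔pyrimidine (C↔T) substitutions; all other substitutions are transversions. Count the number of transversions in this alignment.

4

Differing sites — 7:T/G (Tv); 8:A/G (Ti); 13:C/G (Tv); 31:T/G (Tv); 34:A/T (Tv); 35:C/T (Ti).
Of the 6 differences, 2 transitions and 4 transversions, so the answer is 4.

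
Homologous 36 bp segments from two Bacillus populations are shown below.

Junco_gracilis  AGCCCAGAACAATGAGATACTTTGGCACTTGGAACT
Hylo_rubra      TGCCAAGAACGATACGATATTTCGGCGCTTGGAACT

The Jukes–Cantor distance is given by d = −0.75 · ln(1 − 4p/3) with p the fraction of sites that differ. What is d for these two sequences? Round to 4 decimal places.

0.2635

Mismatches occur at site 1 (A/T), site 5 (C/A), site 11 (A/G), site 14 (G/A), site 15 (A/C), site 20 (C/T), site 23 (T/C), site 27 (A/G).
p = 8/36 = 0.222222.
d = −0.75 · ln(1 − (4/3)·0.222222) = −0.75 · ln(0.703704) = −0.75 · (-0.351397) = 0.2635.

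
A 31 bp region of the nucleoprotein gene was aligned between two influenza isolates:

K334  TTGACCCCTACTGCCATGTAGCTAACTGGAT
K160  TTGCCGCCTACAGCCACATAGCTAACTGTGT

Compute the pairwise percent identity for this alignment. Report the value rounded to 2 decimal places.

77.42%

Differing sites — 4:A/C; 6:C/G; 12:T/A; 17:T/C; 18:G/A; 29:G/T; 30:A/G.
24 of the 31 sites match, so the percent identity is 24/31 × 100 = 77.42%.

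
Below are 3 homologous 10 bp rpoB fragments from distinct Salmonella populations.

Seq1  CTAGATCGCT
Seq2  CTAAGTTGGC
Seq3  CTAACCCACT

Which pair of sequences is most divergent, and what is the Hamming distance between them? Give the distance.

Pairwise Hamming distances:
  Seq1 vs Seq2: 5
  Seq1 vs Seq3: 4
  Seq2 vs Seq3: 6
The largest is 6, between Seq2 and Seq3.

6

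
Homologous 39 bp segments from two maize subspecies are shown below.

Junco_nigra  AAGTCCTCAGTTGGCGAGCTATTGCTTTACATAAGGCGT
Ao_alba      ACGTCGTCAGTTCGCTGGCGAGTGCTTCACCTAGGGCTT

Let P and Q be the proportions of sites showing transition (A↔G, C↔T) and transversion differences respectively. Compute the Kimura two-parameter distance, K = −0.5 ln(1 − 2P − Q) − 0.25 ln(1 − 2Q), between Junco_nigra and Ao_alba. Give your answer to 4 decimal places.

0.3544

Differing sites — 2:A/C (Tv); 6:C/G (Tv); 13:G/C (Tv); 16:G/T (Tv); 17:A/G (Ti); 20:T/G (Tv); 22:T/G (Tv); 28:T/C (Ti); 31:A/C (Tv); 34:A/G (Ti); 38:G/T (Tv).
Of the 11 differences, 3 transitions and 8 transversions over 39 sites: P = 3/39 = 0.076923, Q = 8/39 = 0.205128.
d = −0.5·ln(0.641026) − 0.25·ln(0.589744) = −0.5·(-0.444685) − 0.25·(-0.528067) = 0.3544.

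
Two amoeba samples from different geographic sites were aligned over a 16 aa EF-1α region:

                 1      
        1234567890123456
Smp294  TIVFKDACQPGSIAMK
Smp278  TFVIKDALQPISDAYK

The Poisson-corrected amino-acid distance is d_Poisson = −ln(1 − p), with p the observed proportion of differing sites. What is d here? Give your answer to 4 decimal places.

Differing sites — 2:I/F; 4:F/I; 8:C/L; 11:G/I; 13:I/D; 15:M/Y.
p = 6/16 = 0.375000.
d = −ln(1 − 0.375000) = −ln(0.625000) = 0.4700.

0.4700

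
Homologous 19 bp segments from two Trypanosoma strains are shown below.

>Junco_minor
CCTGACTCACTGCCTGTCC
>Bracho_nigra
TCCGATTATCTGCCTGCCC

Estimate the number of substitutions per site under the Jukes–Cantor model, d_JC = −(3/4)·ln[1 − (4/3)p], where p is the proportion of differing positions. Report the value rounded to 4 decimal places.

Differing sites — 1:C/T; 3:T/C; 6:C/T; 8:C/A; 9:A/T; 17:T/C.
p = 6/19 = 0.315789.
d = −0.75 · ln(1 − (4/3)·0.315789) = −0.75 · ln(0.578948) = −0.75 · (-0.546543) = 0.4099.

0.4099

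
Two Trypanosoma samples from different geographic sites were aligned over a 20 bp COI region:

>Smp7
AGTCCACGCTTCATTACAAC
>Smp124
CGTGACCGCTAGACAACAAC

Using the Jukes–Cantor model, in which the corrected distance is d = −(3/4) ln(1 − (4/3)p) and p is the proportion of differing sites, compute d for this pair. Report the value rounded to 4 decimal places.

Mismatches occur at site 1 (A→C), site 4 (C→G), site 5 (C→A), site 6 (A→C), site 11 (T→A), site 12 (C→G), site 14 (T→C), site 15 (T→A).
p = 8/20 = 0.400000.
d = −0.75 · ln(1 − (4/3)·0.400000) = −0.75 · ln(0.466667) = −0.75 · (-0.762139) = 0.5716.

0.5716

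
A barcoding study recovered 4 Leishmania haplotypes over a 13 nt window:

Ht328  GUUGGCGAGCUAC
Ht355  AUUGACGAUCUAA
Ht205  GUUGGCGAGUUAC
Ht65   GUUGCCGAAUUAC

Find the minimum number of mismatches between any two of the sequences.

Pairwise Hamming distances:
  Ht328 vs Ht355: 4
  Ht328 vs Ht205: 1
  Ht328 vs Ht65: 3
  Ht355 vs Ht205: 5
  Ht355 vs Ht65: 5
  Ht205 vs Ht65: 2
The smallest is 1, between Ht328 and Ht205.

1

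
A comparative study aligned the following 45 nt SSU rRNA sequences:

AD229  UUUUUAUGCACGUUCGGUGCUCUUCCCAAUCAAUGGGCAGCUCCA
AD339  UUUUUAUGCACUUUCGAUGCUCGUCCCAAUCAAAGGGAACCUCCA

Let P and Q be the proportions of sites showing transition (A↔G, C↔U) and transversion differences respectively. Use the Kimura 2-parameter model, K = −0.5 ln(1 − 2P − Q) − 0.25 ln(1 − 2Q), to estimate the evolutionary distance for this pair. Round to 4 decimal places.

The sequences differ at positions 12 (G/U, transversion), 17 (G/A, transition), 23 (U/G, transversion), 34 (U/A, transversion), 38 (C/A, transversion), 40 (G/C, transversion).
Of the 6 differences, 1 transition and 5 transversions over 45 sites: P = 1/45 = 0.022222, Q = 5/45 = 0.111111.
d = −0.5·ln(0.844445) − 0.25·ln(0.777778) = −0.5·(-0.169076) − 0.25·(-0.251314) = 0.1474.

0.1474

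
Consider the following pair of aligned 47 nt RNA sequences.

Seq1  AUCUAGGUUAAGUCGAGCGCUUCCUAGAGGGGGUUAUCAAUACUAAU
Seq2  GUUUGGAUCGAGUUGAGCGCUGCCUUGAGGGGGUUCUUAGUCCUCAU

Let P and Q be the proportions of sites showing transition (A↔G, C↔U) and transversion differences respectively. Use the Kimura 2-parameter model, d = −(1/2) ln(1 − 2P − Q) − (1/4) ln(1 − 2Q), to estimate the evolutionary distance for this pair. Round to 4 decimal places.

0.3959

The sequences differ at positions 1 (A/G, transition), 3 (C/U, transition), 5 (A/G, transition), 7 (G/A, transition), 9 (U/C, transition), 10 (A/G, transition), 14 (C/U, transition), 22 (U/G, transversion), 26 (A/U, transversion), 36 (A/C, transversion), 38 (C/U, transition), 40 (A/G, transition), 42 (A/C, transversion), 45 (A/C, transversion).
Of the 14 differences, 9 transitions and 5 transversions over 47 sites: P = 9/47 = 0.191489, Q = 5/47 = 0.106383.
d = −0.5·ln(0.510639) − 0.25·ln(0.787234) = −0.5·(-0.672092) − 0.25·(-0.239230) = 0.3959.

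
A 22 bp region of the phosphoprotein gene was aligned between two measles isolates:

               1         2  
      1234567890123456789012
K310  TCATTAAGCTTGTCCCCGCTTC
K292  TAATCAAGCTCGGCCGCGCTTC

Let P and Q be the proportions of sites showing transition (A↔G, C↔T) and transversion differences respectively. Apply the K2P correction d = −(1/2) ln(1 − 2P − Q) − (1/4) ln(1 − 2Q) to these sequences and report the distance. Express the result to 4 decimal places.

The sequences differ at positions 2 (C/A, transversion), 5 (T/C, transition), 11 (T/C, transition), 13 (T/G, transversion), 16 (C/G, transversion).
Of the 5 differences, 2 transitions and 3 transversions over 22 sites: P = 2/22 = 0.090909, Q = 3/22 = 0.136364.
d = −0.5·ln(0.681818) − 0.25·ln(0.727272) = −0.5·(-0.382993) − 0.25·(-0.318455) = 0.2711.

0.2711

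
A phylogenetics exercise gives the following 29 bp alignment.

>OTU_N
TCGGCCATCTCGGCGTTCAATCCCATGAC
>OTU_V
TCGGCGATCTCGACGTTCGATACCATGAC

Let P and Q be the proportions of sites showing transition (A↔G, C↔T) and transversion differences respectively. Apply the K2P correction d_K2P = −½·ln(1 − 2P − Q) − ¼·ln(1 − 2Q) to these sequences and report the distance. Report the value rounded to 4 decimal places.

0.1530

Mismatches occur at site 6 (C→G, transversion), site 13 (G→A, transition), site 19 (A→G, transition), site 22 (C→A, transversion).
Of the 4 differences, 2 transitions and 2 transversions over 29 sites: P = 2/29 = 0.068966, Q = 2/29 = 0.068966.
d = −0.5·ln(0.793102) − 0.25·ln(0.862068) = −0.5·(-0.231803) − 0.25·(-0.148421) = 0.1530.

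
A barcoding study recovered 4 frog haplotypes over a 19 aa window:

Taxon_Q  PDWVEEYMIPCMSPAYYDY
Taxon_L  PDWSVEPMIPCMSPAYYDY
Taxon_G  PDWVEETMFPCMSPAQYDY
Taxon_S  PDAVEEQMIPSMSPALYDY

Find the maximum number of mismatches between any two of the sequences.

6

Pairwise Hamming distances:
  Taxon_Q vs Taxon_L: 3
  Taxon_Q vs Taxon_G: 3
  Taxon_Q vs Taxon_S: 4
  Taxon_L vs Taxon_G: 5
  Taxon_L vs Taxon_S: 6
  Taxon_G vs Taxon_S: 5
The largest is 6, between Taxon_L and Taxon_S.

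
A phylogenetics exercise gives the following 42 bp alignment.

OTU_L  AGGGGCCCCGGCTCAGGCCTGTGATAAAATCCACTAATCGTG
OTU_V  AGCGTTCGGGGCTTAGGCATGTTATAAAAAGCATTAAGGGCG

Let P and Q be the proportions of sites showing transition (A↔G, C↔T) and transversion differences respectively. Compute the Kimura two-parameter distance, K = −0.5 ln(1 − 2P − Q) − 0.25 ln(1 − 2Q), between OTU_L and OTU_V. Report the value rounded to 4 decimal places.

0.4415

Differing sites — 3:G/C (Tv); 5:G/T (Tv); 6:C/T (Ti); 8:C/G (Tv); 9:C/G (Tv); 14:C/T (Ti); 19:C/A (Tv); 23:G/T (Tv); 30:T/A (Tv); 31:C/G (Tv); 34:C/T (Ti); 38:T/G (Tv); 39:C/G (Tv); 41:T/C (Ti).
Of the 14 differences, 4 transitions and 10 transversions over 42 sites: P = 4/42 = 0.095238, Q = 10/42 = 0.238095.
d = −0.5·ln(0.571429) − 0.25·ln(0.523810) = −0.5·(-0.559615) − 0.25·(-0.646626) = 0.4415.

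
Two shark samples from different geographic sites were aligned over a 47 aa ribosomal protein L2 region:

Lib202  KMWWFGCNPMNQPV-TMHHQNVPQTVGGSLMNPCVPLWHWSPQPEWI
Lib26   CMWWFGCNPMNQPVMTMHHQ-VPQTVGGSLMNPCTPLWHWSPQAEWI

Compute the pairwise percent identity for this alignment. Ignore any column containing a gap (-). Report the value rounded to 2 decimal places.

Excluding the 2 gap columns leaves 45 comparable sites.
Mismatches occur at site 1 (K↔C), site 35 (V↔T), site 44 (P↔A).
42 of the 45 comparable sites match, so the percent identity is 42/45 × 100 = 93.33%.

93.33%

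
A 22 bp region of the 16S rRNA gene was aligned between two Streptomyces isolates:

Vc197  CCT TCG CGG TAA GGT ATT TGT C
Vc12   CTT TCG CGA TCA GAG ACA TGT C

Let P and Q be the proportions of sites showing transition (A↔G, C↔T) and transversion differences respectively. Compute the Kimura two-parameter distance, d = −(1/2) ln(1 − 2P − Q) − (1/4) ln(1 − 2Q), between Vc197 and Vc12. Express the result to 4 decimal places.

0.4262

Differing sites — 2:C/T (Ti); 9:G/A (Ti); 11:A/C (Tv); 14:G/A (Ti); 15:T/G (Tv); 17:T/C (Ti); 18:T/A (Tv).
Of the 7 differences, 4 transitions and 3 transversions over 22 sites: P = 4/22 = 0.181818, Q = 3/22 = 0.136364.
d = −0.5·ln(0.500000) − 0.25·ln(0.727272) = −0.5·(-0.693147) − 0.25·(-0.318455) = 0.4262.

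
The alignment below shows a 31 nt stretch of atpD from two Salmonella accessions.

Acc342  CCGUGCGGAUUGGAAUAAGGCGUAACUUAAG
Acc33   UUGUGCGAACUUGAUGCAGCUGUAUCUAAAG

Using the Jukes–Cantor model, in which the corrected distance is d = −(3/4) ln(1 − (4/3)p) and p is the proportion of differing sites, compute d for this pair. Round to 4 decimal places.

0.5445

Mismatches occur at site 1 (C/U), site 2 (C/U), site 8 (G/A), site 10 (U/C), site 12 (G/U), site 15 (A/U), site 16 (U/G), site 17 (A/C), site 20 (G/C), site 21 (C/U), site 25 (A/U), site 28 (U/A).
p = 12/31 = 0.387097.
d = −0.75 · ln(1 − (4/3)·0.387097) = −0.75 · ln(0.483871) = −0.75 · (-0.725937) = 0.5445.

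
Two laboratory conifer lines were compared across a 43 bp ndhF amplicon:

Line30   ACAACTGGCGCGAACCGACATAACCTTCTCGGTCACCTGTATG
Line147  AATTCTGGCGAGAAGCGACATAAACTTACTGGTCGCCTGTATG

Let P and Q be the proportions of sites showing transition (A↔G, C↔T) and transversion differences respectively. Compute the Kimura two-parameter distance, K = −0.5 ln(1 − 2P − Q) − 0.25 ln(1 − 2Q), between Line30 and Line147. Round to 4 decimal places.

0.2785

Differing sites — 2:C/A (Tv); 3:A/T (Tv); 4:A/T (Tv); 11:C/A (Tv); 15:C/G (Tv); 24:C/A (Tv); 28:C/A (Tv); 29:T/C (Ti); 30:C/T (Ti); 35:A/G (Ti).
Of the 10 differences, 3 transitions and 7 transversions over 43 sites: P = 3/43 = 0.069767, Q = 7/43 = 0.162791.
d = −0.5·ln(0.697675) − 0.25·ln(0.674418) = −0.5·(-0.360002) − 0.25·(-0.393905) = 0.2785.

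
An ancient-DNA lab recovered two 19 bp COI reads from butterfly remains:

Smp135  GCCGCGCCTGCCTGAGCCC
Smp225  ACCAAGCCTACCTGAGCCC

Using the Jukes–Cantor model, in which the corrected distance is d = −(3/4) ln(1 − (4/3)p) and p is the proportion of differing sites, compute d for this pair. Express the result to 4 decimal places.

The sequences differ at positions 1 (G/A), 4 (G/A), 5 (C/A), 10 (G/A).
p = 4/19 = 0.210526.
d = −0.75 · ln(1 − (4/3)·0.210526) = −0.75 · ln(0.719299) = −0.75 · (-0.329478) = 0.2471.

0.2471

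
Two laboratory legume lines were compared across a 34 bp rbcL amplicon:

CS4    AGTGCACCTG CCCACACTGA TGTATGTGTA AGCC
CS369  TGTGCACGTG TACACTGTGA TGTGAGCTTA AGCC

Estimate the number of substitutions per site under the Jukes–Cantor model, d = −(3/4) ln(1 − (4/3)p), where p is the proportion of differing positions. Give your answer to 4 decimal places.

0.3734

The sequences differ at positions 1 (A/T), 8 (C/G), 11 (C/T), 12 (C/A), 16 (A/T), 17 (C/G), 24 (A/G), 25 (T/A), 27 (T/C), 28 (G/T).
p = 10/34 = 0.294118.
d = −0.75 · ln(1 − (4/3)·0.294118) = −0.75 · ln(0.607843) = −0.75 · (-0.497839) = 0.3734.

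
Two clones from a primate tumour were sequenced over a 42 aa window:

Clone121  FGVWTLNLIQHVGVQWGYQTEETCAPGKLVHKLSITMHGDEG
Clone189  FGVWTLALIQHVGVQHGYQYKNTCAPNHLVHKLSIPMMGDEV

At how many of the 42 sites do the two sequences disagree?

Mismatches occur at site 7 (N/A), site 16 (W/H), site 20 (T/Y), site 21 (E/K), site 22 (E/N), site 27 (G/N), site 28 (K/H), site 36 (T/P), site 38 (H/M), site 42 (G/V).
That gives 10 mismatches out of 42 aligned sites, so the Hamming distance is 10.

10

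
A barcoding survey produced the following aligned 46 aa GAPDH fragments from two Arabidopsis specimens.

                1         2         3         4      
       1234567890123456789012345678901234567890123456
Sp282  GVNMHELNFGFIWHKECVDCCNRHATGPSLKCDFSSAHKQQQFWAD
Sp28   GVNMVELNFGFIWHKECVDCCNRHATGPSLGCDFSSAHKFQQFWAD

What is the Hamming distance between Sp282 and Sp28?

Mismatches occur at site 5 (H→V), site 31 (K→G), site 40 (Q→F).
That gives 3 mismatches out of 46 aligned sites, so the Hamming distance is 3.

3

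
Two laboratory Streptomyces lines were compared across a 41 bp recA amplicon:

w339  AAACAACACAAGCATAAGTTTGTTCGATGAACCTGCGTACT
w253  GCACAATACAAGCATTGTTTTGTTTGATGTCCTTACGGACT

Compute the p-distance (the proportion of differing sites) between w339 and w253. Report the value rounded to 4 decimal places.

0.2927

The sequences differ at positions 1 (A/G), 2 (A/C), 7 (C/T), 16 (A/T), 17 (A/G), 18 (G/T), 25 (C/T), 30 (A/T), 31 (A/C), 33 (C/T), 35 (G/A), 38 (T/G).
There are 12 differences over 41 sites, so p = 12/41 = 0.2927.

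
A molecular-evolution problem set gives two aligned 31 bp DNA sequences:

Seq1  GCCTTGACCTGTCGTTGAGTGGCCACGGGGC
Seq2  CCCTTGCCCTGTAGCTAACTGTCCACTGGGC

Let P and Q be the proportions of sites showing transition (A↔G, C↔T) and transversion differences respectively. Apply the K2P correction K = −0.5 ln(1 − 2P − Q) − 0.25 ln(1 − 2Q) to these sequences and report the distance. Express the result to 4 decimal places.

0.3171

Mismatches occur at site 1 (G→C, transversion), site 7 (A→C, transversion), site 13 (C→A, transversion), site 15 (T→C, transition), site 17 (G→A, transition), site 19 (G→C, transversion), site 22 (G→T, transversion), site 27 (G→T, transversion).
Of the 8 differences, 2 transitions and 6 transversions over 31 sites: P = 2/31 = 0.064516, Q = 6/31 = 0.193548.
d = −0.5·ln(0.677420) − 0.25·ln(0.612904) = −0.5·(-0.389464) − 0.25·(-0.489547) = 0.3171.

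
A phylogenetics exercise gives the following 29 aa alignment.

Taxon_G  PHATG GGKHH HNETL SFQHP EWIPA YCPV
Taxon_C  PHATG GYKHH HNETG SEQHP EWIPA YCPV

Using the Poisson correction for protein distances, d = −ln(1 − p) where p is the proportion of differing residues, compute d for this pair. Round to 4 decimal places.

Mismatches occur at site 7 (G→Y), site 15 (L→G), site 17 (F→E).
p = 3/29 = 0.103448.
d = −ln(1 − 0.103448) = −ln(0.896552) = 0.1092.

0.1092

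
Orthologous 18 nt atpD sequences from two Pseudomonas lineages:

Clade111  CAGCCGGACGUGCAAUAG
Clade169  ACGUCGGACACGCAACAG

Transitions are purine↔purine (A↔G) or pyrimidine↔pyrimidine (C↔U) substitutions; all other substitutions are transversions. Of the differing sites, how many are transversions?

2

Differing sites — 1:C/A (Tv); 2:A/C (Tv); 4:C/U (Ti); 10:G/A (Ti); 11:U/C (Ti); 16:U/C (Ti).
Of the 6 differences, 4 transitions and 2 transversions, so the answer is 2.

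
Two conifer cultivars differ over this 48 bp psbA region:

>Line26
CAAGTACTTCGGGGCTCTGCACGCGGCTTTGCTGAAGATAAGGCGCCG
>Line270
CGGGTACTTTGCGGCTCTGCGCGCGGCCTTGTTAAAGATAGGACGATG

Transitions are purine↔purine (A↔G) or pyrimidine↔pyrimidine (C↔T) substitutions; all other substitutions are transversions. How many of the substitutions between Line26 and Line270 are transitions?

Differing sites — 2:A/G (Ti); 3:A/G (Ti); 10:C/T (Ti); 12:G/C (Tv); 21:A/G (Ti); 28:T/C (Ti); 32:C/T (Ti); 34:G/A (Ti); 41:A/G (Ti); 43:G/A (Ti); 46:C/A (Tv); 47:C/T (Ti).
Of the 12 differences, 10 transitions and 2 transversions, so the answer is 10.

10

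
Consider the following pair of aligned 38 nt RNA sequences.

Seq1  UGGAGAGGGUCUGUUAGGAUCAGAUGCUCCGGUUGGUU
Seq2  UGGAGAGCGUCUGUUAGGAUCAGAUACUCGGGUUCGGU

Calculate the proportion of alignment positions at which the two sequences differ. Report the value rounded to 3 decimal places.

0.132

Mismatches occur at site 8 (G/C), site 26 (G/A), site 30 (C/G), site 35 (G/C), site 37 (U/G).
There are 5 differences over 38 sites, so p = 5/38 = 0.132.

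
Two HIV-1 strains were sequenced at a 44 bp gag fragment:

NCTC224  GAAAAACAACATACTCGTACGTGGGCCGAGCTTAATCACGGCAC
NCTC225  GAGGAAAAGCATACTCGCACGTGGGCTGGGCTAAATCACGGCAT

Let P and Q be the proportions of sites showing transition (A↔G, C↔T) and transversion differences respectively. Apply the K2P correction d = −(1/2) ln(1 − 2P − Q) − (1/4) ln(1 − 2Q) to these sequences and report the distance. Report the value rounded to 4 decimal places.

Differing sites — 3:A/G (Ti); 4:A/G (Ti); 7:C/A (Tv); 9:A/G (Ti); 18:T/C (Ti); 27:C/T (Ti); 29:A/G (Ti); 33:T/A (Tv); 44:C/T (Ti).
Of the 9 differences, 7 transitions and 2 transversions over 44 sites: P = 7/44 = 0.159091, Q = 2/44 = 0.045455.
d = −0.5·ln(0.636363) − 0.25·ln(0.909090) = −0.5·(-0.451986) − 0.25·(-0.095311) = 0.2498.

0.2498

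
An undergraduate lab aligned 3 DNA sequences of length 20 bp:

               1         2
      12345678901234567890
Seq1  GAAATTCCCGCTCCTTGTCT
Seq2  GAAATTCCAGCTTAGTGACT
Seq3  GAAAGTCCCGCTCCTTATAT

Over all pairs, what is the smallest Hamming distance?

Pairwise Hamming distances:
  Seq1 vs Seq2: 5
  Seq1 vs Seq3: 3
  Seq2 vs Seq3: 8
The smallest is 3, between Seq1 and Seq3.

3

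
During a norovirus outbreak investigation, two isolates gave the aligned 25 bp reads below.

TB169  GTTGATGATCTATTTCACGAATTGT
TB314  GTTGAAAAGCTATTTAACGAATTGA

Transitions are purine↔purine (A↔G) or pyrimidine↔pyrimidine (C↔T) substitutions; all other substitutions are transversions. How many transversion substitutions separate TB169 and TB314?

Mismatches occur at site 6 (T→A, transversion), site 7 (G→A, transition), site 9 (T→G, transversion), site 16 (C→A, transversion), site 25 (T→A, transversion).
Of the 5 differences, 1 transition and 4 transversions, so the answer is 4.

4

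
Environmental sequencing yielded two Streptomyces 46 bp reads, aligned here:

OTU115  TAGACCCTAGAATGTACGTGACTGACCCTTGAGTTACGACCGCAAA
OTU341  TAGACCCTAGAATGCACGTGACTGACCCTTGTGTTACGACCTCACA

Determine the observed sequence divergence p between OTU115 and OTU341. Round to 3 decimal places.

Mismatches occur at site 15 (T/C), site 32 (A/T), site 42 (G/T), site 45 (A/C).
There are 4 differences over 46 sites, so p = 4/46 = 0.087.

0.087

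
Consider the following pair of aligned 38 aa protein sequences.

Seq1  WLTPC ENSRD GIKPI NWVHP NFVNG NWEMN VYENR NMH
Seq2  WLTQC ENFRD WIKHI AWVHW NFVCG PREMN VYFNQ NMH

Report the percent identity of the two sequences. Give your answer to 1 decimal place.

71.1%

The sequences differ at positions 4 (P/Q), 8 (S/F), 11 (G/W), 14 (P/H), 16 (N/A), 20 (P/W), 24 (N/C), 26 (N/P), 27 (W/R), 33 (E/F), 35 (R/Q).
27 of the 38 sites match, so the percent identity is 27/38 × 100 = 71.1%.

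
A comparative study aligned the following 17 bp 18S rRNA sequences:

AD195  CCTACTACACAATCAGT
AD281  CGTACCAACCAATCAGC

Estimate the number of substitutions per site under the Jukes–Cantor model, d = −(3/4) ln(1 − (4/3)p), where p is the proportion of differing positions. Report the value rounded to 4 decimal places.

0.3734

Mismatches occur at site 2 (C→G), site 6 (T→C), site 8 (C→A), site 9 (A→C), site 17 (T→C).
p = 5/17 = 0.294118.
d = −0.75 · ln(1 − (4/3)·0.294118) = −0.75 · ln(0.607843) = −0.75 · (-0.497839) = 0.3734.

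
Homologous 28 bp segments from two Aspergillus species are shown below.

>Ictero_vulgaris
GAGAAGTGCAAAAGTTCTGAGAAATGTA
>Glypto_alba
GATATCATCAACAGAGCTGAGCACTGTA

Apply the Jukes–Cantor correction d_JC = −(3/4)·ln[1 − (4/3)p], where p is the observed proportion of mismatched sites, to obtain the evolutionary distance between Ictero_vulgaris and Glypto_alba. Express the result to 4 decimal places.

0.4850

Mismatches occur at site 3 (G→T), site 5 (A→T), site 6 (G→C), site 7 (T→A), site 8 (G→T), site 12 (A→C), site 15 (T→A), site 16 (T→G), site 22 (A→C), site 24 (A→C).
p = 10/28 = 0.357143.
d = −0.75 · ln(1 − (4/3)·0.357143) = −0.75 · ln(0.523809) = −0.75 · (-0.646628) = 0.4850.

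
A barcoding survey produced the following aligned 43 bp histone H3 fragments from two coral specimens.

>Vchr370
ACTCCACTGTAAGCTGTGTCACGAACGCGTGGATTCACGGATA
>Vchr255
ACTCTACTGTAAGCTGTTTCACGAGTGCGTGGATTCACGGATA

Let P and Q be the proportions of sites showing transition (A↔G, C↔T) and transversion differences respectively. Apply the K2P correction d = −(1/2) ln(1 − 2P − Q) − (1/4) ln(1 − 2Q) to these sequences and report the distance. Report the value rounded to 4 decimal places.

Differing sites — 5:C/T (Ti); 18:G/T (Tv); 25:A/G (Ti); 26:C/T (Ti).
Of the 4 differences, 3 transitions and 1 transversion over 43 sites: P = 3/43 = 0.069767, Q = 1/43 = 0.023256.
d = −0.5·ln(0.837210) − 0.25·ln(0.953488) = −0.5·(-0.177680) − 0.25·(-0.047628) = 0.1007.

0.1007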